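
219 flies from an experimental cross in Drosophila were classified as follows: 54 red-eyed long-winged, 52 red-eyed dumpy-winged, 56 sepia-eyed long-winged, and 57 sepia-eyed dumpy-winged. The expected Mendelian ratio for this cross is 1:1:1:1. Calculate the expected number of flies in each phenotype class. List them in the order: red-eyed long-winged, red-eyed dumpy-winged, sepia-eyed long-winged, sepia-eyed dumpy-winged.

The 1:1:1:1 ratio has 4 parts, so with N = 219 the expected counts are:
  red-eyed long-winged: 219 × 1/4 = 54.75
  red-eyed dumpy-winged: 219 × 1/4 = 54.75
  sepia-eyed long-winged: 219 × 1/4 = 54.75
  sepia-eyed dumpy-winged: 219 × 1/4 = 54.75

54.75, 54.75, 54.75, 54.75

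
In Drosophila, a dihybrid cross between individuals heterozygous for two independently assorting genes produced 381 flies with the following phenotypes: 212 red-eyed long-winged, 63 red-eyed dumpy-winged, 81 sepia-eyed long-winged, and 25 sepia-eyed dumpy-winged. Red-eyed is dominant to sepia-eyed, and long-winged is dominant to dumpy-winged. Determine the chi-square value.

A dihybrid F₂ with independent assortment and complete dominance at both loci gives a 9:3:3:1 phenotypic ratio.
The 9:3:3:1 ratio has 16 parts, so with N = 381 the expected counts are:
  red-eyed long-winged: 381 × 9/16 = 214.3125
  red-eyed dumpy-winged: 381 × 3/16 = 71.4375
  sepia-eyed long-winged: 381 × 3/16 = 71.4375
  sepia-eyed dumpy-winged: 381 × 1/16 = 23.8125
χ² = Σ (O − E)² / E
  red-eyed long-winged: (212 − 214.3125)² / 214.3125 = 0.0250
  red-eyed dumpy-winged: (63 − 71.4375)² / 71.4375 = 0.9966
  sepia-eyed long-winged: (81 − 71.4375)² / 71.4375 = 1.2800
  sepia-eyed dumpy-winged: (25 − 23.8125)² / 23.8125 = 0.0592
χ² = 0.0250 + 0.9966 + 1.2800 + 0.0592 = 2.3608 ≈ 2.361

2.361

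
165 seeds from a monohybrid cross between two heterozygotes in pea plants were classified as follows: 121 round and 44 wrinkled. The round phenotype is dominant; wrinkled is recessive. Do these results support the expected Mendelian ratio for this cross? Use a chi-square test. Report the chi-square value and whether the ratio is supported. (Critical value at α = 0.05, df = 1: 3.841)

For a monohybrid cross between heterozygotes with complete dominance, the expected phenotypic ratio is 3:1.
Total ratio parts = 4. Expected numbers out of 165:
  round: 165 × 3/4 = 123.75
  wrinkled: 165 × 1/4 = 41.25
χ² = Σ (O − E)² / E
  round: (121 − 123.75)² / 123.75 = 0.0611
  wrinkled: (44 − 41.25)² / 41.25 = 0.1833
χ² = 0.0611 + 0.1833 = 0.2444 ≈ 0.244
Degrees of freedom = 2 − 1 = 1; critical value at α = 0.05 is 3.841.
Since 0.244 < 3.841, we fail to reject the null hypothesis — the data are consistent with the 3:1 ratio.

0.244; consistent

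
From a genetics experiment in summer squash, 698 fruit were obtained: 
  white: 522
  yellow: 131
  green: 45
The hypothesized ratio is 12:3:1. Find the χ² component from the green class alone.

0.043

Under the 12:3:1 hypothesis (Σ ratio = 16, N = 698):
  white: 698 × 12/16 = 523.5
  yellow: 698 × 3/16 = 130.875
  green: 698 × 1/16 = 43.625
Contribution of green: (45 − 43.625)² / 43.625 = 0.0433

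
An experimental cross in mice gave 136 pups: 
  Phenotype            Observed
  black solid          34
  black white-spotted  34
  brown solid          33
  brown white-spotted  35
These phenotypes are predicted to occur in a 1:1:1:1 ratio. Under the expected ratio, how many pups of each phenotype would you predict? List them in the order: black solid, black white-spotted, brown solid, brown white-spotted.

The 1:1:1:1 ratio has 4 parts, so with N = 136 the expected counts are:
  black solid: 136 × 1/4 = 34
  black white-spotted: 136 × 1/4 = 34
  brown solid: 136 × 1/4 = 34
  brown white-spotted: 136 × 1/4 = 34

34, 34, 34, 34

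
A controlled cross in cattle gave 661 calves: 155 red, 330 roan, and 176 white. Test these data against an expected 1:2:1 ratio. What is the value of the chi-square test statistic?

1.336

The 1:2:1 ratio has 4 parts, so with N = 661 the expected counts are:
  red: 661 × 1/4 = 165.25
  roan: 661 × 2/4 = 330.5
  white: 661 × 1/4 = 165.25
χ² = Σ (O − E)² / E
  red: (155 − 165.25)² / 165.25 = 0.6358
  roan: (330 − 330.5)² / 330.5 = 0.0008
  white: (176 − 165.25)² / 165.25 = 0.6993
χ² = 0.6358 + 0.0008 + 0.6993 = 1.3359 ≈ 1.336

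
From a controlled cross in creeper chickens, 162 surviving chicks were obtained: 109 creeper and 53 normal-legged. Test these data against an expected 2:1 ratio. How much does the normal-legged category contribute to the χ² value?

Total ratio parts = 3. Expected numbers out of 162:
  creeper: 162 × 2/3 = 108
  normal-legged: 162 × 1/3 = 54
Contribution of normal-legged: (53 − 54)² / 54 = 0.0185

0.019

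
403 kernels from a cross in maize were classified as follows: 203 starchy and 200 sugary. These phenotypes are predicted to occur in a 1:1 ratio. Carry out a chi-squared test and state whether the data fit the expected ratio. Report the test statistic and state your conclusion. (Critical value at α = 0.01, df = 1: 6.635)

Under the 1:1 hypothesis (Σ ratio = 2, N = 403):
  starchy: 403 × 1/2 = 201.5
  sugary: 403 × 1/2 = 201.5
χ² = Σ (O − E)² / E
  starchy: (203 − 201.5)² / 201.5 = 0.0112
  sugary: (200 − 201.5)² / 201.5 = 0.0112
χ² = 0.0112 + 0.0112 = 0.0224 ≈ 0.022
Degrees of freedom = 2 − 1 = 1; critical value at α = 0.01 is 6.635.
Since 0.022 < 6.635, we fail to reject the null hypothesis — the data are consistent with the 1:1 ratio.

0.022; consistent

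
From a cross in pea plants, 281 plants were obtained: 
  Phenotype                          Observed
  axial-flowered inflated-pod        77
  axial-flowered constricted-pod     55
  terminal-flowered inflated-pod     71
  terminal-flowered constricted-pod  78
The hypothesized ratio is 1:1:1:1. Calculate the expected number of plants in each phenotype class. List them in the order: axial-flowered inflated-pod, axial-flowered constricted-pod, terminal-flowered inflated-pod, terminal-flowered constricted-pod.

70.25, 70.25, 70.25, 70.25

The 1:1:1:1 ratio has 4 parts, so with N = 281 the expected counts are:
  axial-flowered inflated-pod: 281 × 1/4 = 70.25
  axial-flowered constricted-pod: 281 × 1/4 = 70.25
  terminal-flowered inflated-pod: 281 × 1/4 = 70.25
  terminal-flowered constricted-pod: 281 × 1/4 = 70.25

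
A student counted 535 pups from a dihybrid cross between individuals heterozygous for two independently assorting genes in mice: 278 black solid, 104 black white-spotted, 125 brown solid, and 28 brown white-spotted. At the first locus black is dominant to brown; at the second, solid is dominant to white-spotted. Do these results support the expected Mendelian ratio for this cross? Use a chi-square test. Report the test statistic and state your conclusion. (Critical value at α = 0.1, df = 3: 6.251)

A dihybrid F₂ with independent assortment and complete dominance at both loci gives a 9:3:3:1 phenotypic ratio.
Expected counts for N = 535 under a 9:3:3:1 ratio (total parts = 16):
  black solid: 535 × 9/16 = 300.9375
  black white-spotted: 535 × 3/16 = 100.3125
  brown solid: 535 × 3/16 = 100.3125
  brown white-spotted: 535 × 1/16 = 33.4375
χ² = Σ (O − E)² / E
  black solid: (278 − 300.9375)² / 300.9375 = 1.7483
  black white-spotted: (104 − 100.3125)² / 100.3125 = 0.1356
  brown solid: (125 − 100.3125)² / 100.3125 = 6.0757
  brown white-spotted: (28 − 33.4375)² / 33.4375 = 0.8842
χ² = 1.7483 + 0.1356 + 6.0757 + 0.8842 = 8.8438 ≈ 8.844
Degrees of freedom = 4 − 1 = 3; critical value at α = 0.1 is 6.251.
Since 8.844 > 6.251, we reject the null hypothesis — the data do not fit the 9:3:3:1 ratio.

8.844; not consistent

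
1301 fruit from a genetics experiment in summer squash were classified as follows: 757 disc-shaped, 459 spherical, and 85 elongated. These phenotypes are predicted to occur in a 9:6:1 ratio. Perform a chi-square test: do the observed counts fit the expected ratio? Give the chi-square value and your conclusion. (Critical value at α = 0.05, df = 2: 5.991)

Expected counts for N = 1301 under a 9:6:1 ratio (total parts = 16):
  disc-shaped: 1301 × 9/16 = 731.8125
  spherical: 1301 × 6/16 = 487.875
  elongated: 1301 × 1/16 = 81.3125
χ² = Σ (O − E)² / E
  disc-shaped: (757 − 731.8125)² / 731.8125 = 0.8669
  spherical: (459 − 487.875)² / 487.875 = 1.7090
  elongated: (85 − 81.3125)² / 81.3125 = 0.1672
χ² = 0.8669 + 1.7090 + 0.1672 = 2.7431 ≈ 2.743
Degrees of freedom = 3 − 1 = 2; critical value at α = 0.05 is 5.991.
Since 2.743 < 5.991, we fail to reject the null hypothesis — the data are consistent with the 9:6:1 ratio.

2.743; consistent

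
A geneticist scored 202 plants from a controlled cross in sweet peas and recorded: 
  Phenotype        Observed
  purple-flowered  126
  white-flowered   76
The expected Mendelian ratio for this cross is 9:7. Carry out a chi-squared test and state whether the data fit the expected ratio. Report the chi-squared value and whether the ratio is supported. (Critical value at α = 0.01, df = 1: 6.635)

Total ratio parts = 16. Expected numbers out of 202:
  purple-flowered: 202 × 9/16 = 113.625
  white-flowered: 202 × 7/16 = 88.375
χ² = Σ (O − E)² / E
  purple-flowered: (126 − 113.625)² / 113.625 = 1.3478
  white-flowered: (76 − 88.375)² / 88.375 = 1.7329
χ² = 1.3478 + 1.7329 = 3.0807 ≈ 3.081
Degrees of freedom = 2 − 1 = 1; critical value at α = 0.01 is 6.635.
Since 3.081 < 6.635, we fail to reject the null hypothesis — the data are consistent with the 9:7 ratio.

3.081; consistent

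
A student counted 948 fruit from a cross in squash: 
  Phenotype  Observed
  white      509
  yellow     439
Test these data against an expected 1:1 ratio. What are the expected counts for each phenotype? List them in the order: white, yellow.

Expected counts for N = 948 under a 1:1 ratio (total parts = 2):
  white: 948 × 1/2 = 474
  yellow: 948 × 1/2 = 474

474, 474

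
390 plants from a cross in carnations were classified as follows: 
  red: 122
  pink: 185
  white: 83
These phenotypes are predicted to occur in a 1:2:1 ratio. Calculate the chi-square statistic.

Under the 1:2:1 hypothesis (Σ ratio = 4, N = 390):
  red: 390 × 1/4 = 97.5
  pink: 390 × 2/4 = 195
  white: 390 × 1/4 = 97.5
χ² = Σ (O − E)² / E
  red: (122 − 97.5)² / 97.5 = 6.1564
  pink: (185 − 195)² / 195 = 0.5128
  white: (83 − 97.5)² / 97.5 = 2.1564
χ² = 6.1564 + 0.5128 + 2.1564 = 8.8256 ≈ 8.826

8.826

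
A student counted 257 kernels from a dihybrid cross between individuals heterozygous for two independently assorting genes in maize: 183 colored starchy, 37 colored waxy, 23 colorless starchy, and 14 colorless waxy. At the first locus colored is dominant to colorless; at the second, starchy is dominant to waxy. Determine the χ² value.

A dihybrid F₂ with independent assortment and complete dominance at both loci gives a 9:3:3:1 phenotypic ratio.
The 9:3:3:1 ratio has 16 parts, so with N = 257 the expected counts are:
  colored starchy: 257 × 9/16 = 144.5625
  colored waxy: 257 × 3/16 = 48.1875
  colorless starchy: 257 × 3/16 = 48.1875
  colorless waxy: 257 × 1/16 = 16.0625
χ² = Σ (O − E)² / E
  colored starchy: (183 − 144.5625)² / 144.5625 = 10.2201
  colored waxy: (37 − 48.1875)² / 48.1875 = 2.5974
  colorless starchy: (23 − 48.1875)² / 48.1875 = 13.1655
  colorless waxy: (14 − 16.0625)² / 16.0625 = 0.2648
χ² = 10.2201 + 2.5974 + 13.1655 + 0.2648 = 26.2478 ≈ 26.248

26.248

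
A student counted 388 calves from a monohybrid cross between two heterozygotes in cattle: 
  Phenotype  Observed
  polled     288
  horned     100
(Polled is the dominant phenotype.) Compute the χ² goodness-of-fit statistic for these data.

0.124

For a monohybrid cross between heterozygotes with complete dominance, the expected phenotypic ratio is 3:1.
Total ratio parts = 4. Expected numbers out of 388:
  polled: 388 × 3/4 = 291
  horned: 388 × 1/4 = 97
χ² = Σ (O − E)² / E
  polled: (288 − 291)² / 291 = 0.0309
  horned: (100 − 97)² / 97 = 0.0928
χ² = 0.0309 + 0.0928 = 0.1237 ≈ 0.124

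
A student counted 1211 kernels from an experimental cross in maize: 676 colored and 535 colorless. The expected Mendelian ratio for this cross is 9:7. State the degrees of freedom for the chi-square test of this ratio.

1

A goodness-of-fit test with 2 phenotype classes has df = 2 − 1 = 1.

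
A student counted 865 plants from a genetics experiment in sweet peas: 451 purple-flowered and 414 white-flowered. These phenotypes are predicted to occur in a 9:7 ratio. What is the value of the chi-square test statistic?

Total ratio parts = 16. Expected numbers out of 865:
  purple-flowered: 865 × 9/16 = 486.5625
  white-flowered: 865 × 7/16 = 378.4375
χ² = Σ (O − E)² / E
  purple-flowered: (451 − 486.5625)² / 486.5625 = 2.5992
  white-flowered: (414 − 378.4375)² / 378.4375 = 3.3419
χ² = 2.5992 + 3.3419 = 5.9411 ≈ 5.941

5.941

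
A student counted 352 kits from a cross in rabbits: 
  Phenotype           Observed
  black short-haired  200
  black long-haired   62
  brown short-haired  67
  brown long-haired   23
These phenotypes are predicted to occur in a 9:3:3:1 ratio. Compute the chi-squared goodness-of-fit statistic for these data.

Total ratio parts = 16. Expected numbers out of 352:
  black short-haired: 352 × 9/16 = 198
  black long-haired: 352 × 3/16 = 66
  brown short-haired: 352 × 3/16 = 66
  brown long-haired: 352 × 1/16 = 22
χ² = Σ (O − E)² / E
  black short-haired: (200 − 198)² / 198 = 0.0202
  black long-haired: (62 − 66)² / 66 = 0.2424
  brown short-haired: (67 − 66)² / 66 = 0.0152
  brown long-haired: (23 − 22)² / 22 = 0.0455
χ² = 0.0202 + 0.2424 + 0.0152 + 0.0455 = 0.3233 ≈ 0.323

0.323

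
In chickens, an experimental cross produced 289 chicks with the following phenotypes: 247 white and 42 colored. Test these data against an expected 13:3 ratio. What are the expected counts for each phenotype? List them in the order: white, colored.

Total ratio parts = 16. Expected numbers out of 289:
  white: 289 × 13/16 = 234.8125
  colored: 289 × 3/16 = 54.1875

234.8125, 54.1875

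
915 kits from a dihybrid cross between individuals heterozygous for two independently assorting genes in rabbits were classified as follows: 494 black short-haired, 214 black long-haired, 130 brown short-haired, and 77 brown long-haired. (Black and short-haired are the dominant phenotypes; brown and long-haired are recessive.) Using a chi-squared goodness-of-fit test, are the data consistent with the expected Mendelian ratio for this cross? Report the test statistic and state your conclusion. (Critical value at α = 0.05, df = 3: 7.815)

28.262; not consistent

A dihybrid F₂ with independent assortment and complete dominance at both loci gives a 9:3:3:1 phenotypic ratio.
Total ratio parts = 16. Expected numbers out of 915:
  black short-haired: 915 × 9/16 = 514.6875
  black long-haired: 915 × 3/16 = 171.5625
  brown short-haired: 915 × 3/16 = 171.5625
  brown long-haired: 915 × 1/16 = 57.1875
χ² = Σ (O − E)² / E
  black short-haired: (494 − 514.6875)² / 514.6875 = 0.8315
  black long-haired: (214 − 171.5625)² / 171.5625 = 10.4973
  brown short-haired: (130 − 171.5625)² / 171.5625 = 10.0689
  brown long-haired: (77 − 57.1875)² / 57.1875 = 6.8640
χ² = 0.8315 + 10.4973 + 10.0689 + 6.8640 = 28.2617 ≈ 28.262
Degrees of freedom = 4 − 1 = 3; critical value at α = 0.05 is 7.815.
Since 28.262 > 7.815, we reject the null hypothesis — the data do not fit the 9:3:3:1 ratio.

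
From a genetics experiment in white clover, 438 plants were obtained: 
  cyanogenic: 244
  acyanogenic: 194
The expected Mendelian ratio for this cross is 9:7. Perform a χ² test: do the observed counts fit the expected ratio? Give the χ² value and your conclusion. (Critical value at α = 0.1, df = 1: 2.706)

Expected counts for N = 438 under a 9:7 ratio (total parts = 16):
  cyanogenic: 438 × 9/16 = 246.375
  acyanogenic: 438 × 7/16 = 191.625
χ² = Σ (O − E)² / E
  cyanogenic: (244 − 246.375)² / 246.375 = 0.0229
  acyanogenic: (194 − 191.625)² / 191.625 = 0.0294
χ² = 0.0229 + 0.0294 = 0.0523 ≈ 0.052
Degrees of freedom = 2 − 1 = 1; critical value at α = 0.1 is 2.706.
Since 0.052 < 2.706, we fail to reject the null hypothesis — the data are consistent with the 9:7 ratio.

0.052; consistent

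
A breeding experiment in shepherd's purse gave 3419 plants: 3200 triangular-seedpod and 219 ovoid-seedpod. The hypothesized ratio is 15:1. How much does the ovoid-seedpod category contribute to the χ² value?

Total ratio parts = 16. Expected numbers out of 3419:
  triangular-seedpod: 3419 × 15/16 = 3205.3125
  ovoid-seedpod: 3419 × 1/16 = 213.6875
Contribution of ovoid-seedpod: (219 − 213.6875)² / 213.6875 = 0.1321

0.132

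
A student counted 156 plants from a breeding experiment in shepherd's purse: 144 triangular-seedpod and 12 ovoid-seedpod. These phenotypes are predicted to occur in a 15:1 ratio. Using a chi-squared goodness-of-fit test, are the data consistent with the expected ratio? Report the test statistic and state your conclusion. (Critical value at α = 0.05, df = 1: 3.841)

Under the 15:1 hypothesis (Σ ratio = 16, N = 156):
  triangular-seedpod: 156 × 15/16 = 146.25
  ovoid-seedpod: 156 × 1/16 = 9.75
χ² = Σ (O − E)² / E
  triangular-seedpod: (144 − 146.25)² / 146.25 = 0.0346
  ovoid-seedpod: (12 − 9.75)² / 9.75 = 0.5192
χ² = 0.0346 + 0.5192 = 0.5538 ≈ 0.554
Degrees of freedom = 2 − 1 = 1; critical value at α = 0.05 is 3.841.
Since 0.554 < 3.841, we fail to reject the null hypothesis — the data are consistent with the 15:1 ratio.

0.554; consistent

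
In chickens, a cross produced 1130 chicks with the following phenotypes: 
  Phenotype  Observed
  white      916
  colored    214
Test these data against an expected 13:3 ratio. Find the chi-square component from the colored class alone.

0.021

Total ratio parts = 16. Expected numbers out of 1130:
  white: 1130 × 13/16 = 918.125
  colored: 1130 × 3/16 = 211.875
Contribution of colored: (214 − 211.875)² / 211.875 = 0.0213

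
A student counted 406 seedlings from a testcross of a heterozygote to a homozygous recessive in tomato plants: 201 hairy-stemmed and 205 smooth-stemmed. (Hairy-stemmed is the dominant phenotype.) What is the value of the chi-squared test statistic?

A testcross of a heterozygote (Aa × aa) gives a 1:1 phenotypic ratio.
The 1:1 ratio has 2 parts, so with N = 406 the expected counts are:
  hairy-stemmed: 406 × 1/2 = 203
  smooth-stemmed: 406 × 1/2 = 203
χ² = Σ (O − E)² / E
  hairy-stemmed: (201 − 203)² / 203 = 0.0197
  smooth-stemmed: (205 − 203)² / 203 = 0.0197
χ² = 0.0197 + 0.0197 = 0.0394 ≈ 0.039

0.039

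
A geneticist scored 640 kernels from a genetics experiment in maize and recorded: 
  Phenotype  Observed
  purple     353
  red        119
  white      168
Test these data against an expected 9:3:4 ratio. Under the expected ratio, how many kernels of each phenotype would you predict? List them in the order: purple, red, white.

360, 120, 160

Expected counts for N = 640 under a 9:3:4 ratio (total parts = 16):
  purple: 640 × 9/16 = 360
  red: 640 × 3/16 = 120
  white: 640 × 4/16 = 160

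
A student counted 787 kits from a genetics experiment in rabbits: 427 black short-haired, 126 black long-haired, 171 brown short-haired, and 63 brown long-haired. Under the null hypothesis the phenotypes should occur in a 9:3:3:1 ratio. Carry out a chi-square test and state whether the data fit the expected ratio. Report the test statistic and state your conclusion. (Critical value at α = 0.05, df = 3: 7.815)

11.308; not consistent

Expected counts for N = 787 under a 9:3:3:1 ratio (total parts = 16):
  black short-haired: 787 × 9/16 = 442.6875
  black long-haired: 787 × 3/16 = 147.5625
  brown short-haired: 787 × 3/16 = 147.5625
  brown long-haired: 787 × 1/16 = 49.1875
χ² = Σ (O − E)² / E
  black short-haired: (427 − 442.6875)² / 442.6875 = 0.5559
  black long-haired: (126 − 147.5625)² / 147.5625 = 3.1508
  brown short-haired: (171 − 147.5625)² / 147.5625 = 3.7226
  brown long-haired: (63 − 49.1875)² / 49.1875 = 3.8787
χ² = 0.5559 + 3.1508 + 3.7226 + 3.8787 = 11.308
Degrees of freedom = 4 − 1 = 3; critical value at α = 0.05 is 7.815.
Since 11.308 > 7.815, we reject the null hypothesis — the data do not fit the 9:3:3:1 ratio.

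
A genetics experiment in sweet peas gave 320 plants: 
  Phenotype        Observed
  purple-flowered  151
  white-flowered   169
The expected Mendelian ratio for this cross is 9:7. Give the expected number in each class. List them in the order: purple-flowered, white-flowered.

180, 140

Total ratio parts = 16. Expected numbers out of 320:
  purple-flowered: 320 × 9/16 = 180
  white-flowered: 320 × 7/16 = 140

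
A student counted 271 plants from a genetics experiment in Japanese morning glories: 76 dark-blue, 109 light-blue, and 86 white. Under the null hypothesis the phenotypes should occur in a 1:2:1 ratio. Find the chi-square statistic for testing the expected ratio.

Under the 1:2:1 hypothesis (Σ ratio = 4, N = 271):
  dark-blue: 271 × 1/4 = 67.75
  light-blue: 271 × 2/4 = 135.5
  white: 271 × 1/4 = 67.75
χ² = Σ (O − E)² / E
  dark-blue: (76 − 67.75)² / 67.75 = 1.0046
  light-blue: (109 − 135.5)² / 135.5 = 5.1827
  white: (86 − 67.75)² / 67.75 = 4.9161
χ² = 1.0046 + 5.1827 + 4.9161 = 11.1034 ≈ 11.103

11.103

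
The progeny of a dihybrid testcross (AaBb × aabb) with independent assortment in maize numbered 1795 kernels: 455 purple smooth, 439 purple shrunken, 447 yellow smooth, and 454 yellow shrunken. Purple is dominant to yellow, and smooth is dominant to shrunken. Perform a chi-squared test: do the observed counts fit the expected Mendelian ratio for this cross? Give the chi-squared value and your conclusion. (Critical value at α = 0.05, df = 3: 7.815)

0.367; consistent

A dihybrid testcross with independent assortment gives a 1:1:1:1 ratio.
Expected counts for N = 1795 under a 1:1:1:1 ratio (total parts = 4):
  purple smooth: 1795 × 1/4 = 448.75
  purple shrunken: 1795 × 1/4 = 448.75
  yellow smooth: 1795 × 1/4 = 448.75
  yellow shrunken: 1795 × 1/4 = 448.75
χ² = Σ (O − E)² / E
  purple smooth: (455 − 448.75)² / 448.75 = 0.0870
  purple shrunken: (439 − 448.75)² / 448.75 = 0.2118
  yellow smooth: (447 − 448.75)² / 448.75 = 0.0068
  yellow shrunken: (454 − 448.75)² / 448.75 = 0.0614
χ² = 0.0870 + 0.2118 + 0.0068 + 0.0614 = 0.367
Degrees of freedom = 4 − 1 = 3; critical value at α = 0.05 is 7.815.
Since 0.367 < 7.815, we fail to reject the null hypothesis — the data are consistent with the 1:1:1:1 ratio.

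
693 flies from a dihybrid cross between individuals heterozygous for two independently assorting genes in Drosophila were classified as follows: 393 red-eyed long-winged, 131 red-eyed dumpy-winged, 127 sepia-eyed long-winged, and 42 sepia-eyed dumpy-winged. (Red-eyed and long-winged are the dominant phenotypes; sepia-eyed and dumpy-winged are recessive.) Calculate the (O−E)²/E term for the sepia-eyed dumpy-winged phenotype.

0.040

A dihybrid F₂ with independent assortment and complete dominance at both loci gives a 9:3:3:1 phenotypic ratio.
Expected counts for N = 693 under a 9:3:3:1 ratio (total parts = 16):
  red-eyed long-winged: 693 × 9/16 = 389.8125
  red-eyed dumpy-winged: 693 × 3/16 = 129.9375
  sepia-eyed long-winged: 693 × 3/16 = 129.9375
  sepia-eyed dumpy-winged: 693 × 1/16 = 43.3125
Contribution of sepia-eyed dumpy-winged: (42 − 43.3125)² / 43.3125 = 0.0398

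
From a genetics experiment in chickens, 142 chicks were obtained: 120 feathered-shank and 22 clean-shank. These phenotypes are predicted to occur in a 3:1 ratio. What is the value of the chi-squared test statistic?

The 3:1 ratio has 4 parts, so with N = 142 the expected counts are:
  feathered-shank: 142 × 3/4 = 106.5
  clean-shank: 142 × 1/4 = 35.5
χ² = Σ (O − E)² / E
  feathered-shank: (120 − 106.5)² / 106.5 = 1.7113
  clean-shank: (22 − 35.5)² / 35.5 = 5.1338
χ² = 1.7113 + 5.1338 = 6.8451 ≈ 6.845

6.845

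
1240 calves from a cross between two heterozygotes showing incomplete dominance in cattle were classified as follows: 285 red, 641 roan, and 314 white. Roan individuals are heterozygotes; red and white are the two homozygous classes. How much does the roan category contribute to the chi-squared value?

0.711

With incomplete dominance, a heterozygote × heterozygote cross gives a 1:2:1 phenotypic ratio.
Total ratio parts = 4. Expected numbers out of 1240:
  red: 1240 × 1/4 = 310
  roan: 1240 × 2/4 = 620
  white: 1240 × 1/4 = 310
Contribution of roan: (641 − 620)² / 620 = 0.7113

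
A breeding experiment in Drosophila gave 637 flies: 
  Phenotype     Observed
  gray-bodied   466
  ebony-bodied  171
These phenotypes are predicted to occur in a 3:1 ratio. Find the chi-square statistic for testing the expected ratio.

1.156

The 3:1 ratio has 4 parts, so with N = 637 the expected counts are:
  gray-bodied: 637 × 3/4 = 477.75
  ebony-bodied: 637 × 1/4 = 159.25
χ² = Σ (O − E)² / E
  gray-bodied: (466 − 477.75)² / 477.75 = 0.2890
  ebony-bodied: (171 − 159.25)² / 159.25 = 0.8670
χ² = 0.2890 + 0.8670 = 1.156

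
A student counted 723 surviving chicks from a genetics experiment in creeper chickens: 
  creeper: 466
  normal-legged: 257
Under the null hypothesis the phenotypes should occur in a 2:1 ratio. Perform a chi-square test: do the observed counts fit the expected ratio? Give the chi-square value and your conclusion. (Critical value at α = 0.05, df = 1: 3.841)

1.593; consistent

Total ratio parts = 3. Expected numbers out of 723:
  creeper: 723 × 2/3 = 482
  normal-legged: 723 × 1/3 = 241
χ² = Σ (O − E)² / E
  creeper: (466 − 482)² / 482 = 0.5311
  normal-legged: (257 − 241)² / 241 = 1.0622
χ² = 0.5311 + 1.0622 = 1.5933 ≈ 1.593
Degrees of freedom = 2 − 1 = 1; critical value at α = 0.05 is 3.841.
Since 1.593 < 3.841, we fail to reject the null hypothesis — the data are consistent with the 2:1 ratio.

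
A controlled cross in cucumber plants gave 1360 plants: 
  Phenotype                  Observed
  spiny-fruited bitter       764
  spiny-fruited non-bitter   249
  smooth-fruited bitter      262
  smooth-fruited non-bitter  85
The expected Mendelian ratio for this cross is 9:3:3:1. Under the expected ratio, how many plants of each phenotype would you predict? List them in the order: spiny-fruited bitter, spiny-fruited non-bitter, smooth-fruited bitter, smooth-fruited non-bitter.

Total ratio parts = 16. Expected numbers out of 1360:
  spiny-fruited bitter: 1360 × 9/16 = 765
  spiny-fruited non-bitter: 1360 × 3/16 = 255
  smooth-fruited bitter: 1360 × 3/16 = 255
  smooth-fruited non-bitter: 1360 × 1/16 = 85

765, 255, 255, 85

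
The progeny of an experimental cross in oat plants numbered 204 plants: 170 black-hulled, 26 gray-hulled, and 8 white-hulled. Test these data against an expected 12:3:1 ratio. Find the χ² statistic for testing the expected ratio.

7.582

Expected counts for N = 204 under a 12:3:1 ratio (total parts = 16):
  black-hulled: 204 × 12/16 = 153
  gray-hulled: 204 × 3/16 = 38.25
  white-hulled: 204 × 1/16 = 12.75
χ² = Σ (O − E)² / E
  black-hulled: (170 − 153)² / 153 = 1.8889
  gray-hulled: (26 − 38.25)² / 38.25 = 3.9232
  white-hulled: (8 − 12.75)² / 12.75 = 1.7696
χ² = 1.8889 + 3.9232 + 1.7696 = 7.5817 ≈ 7.582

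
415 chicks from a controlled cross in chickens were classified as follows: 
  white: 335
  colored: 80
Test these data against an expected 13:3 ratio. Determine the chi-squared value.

0.076

Under the 13:3 hypothesis (Σ ratio = 16, N = 415):
  white: 415 × 13/16 = 337.1875
  colored: 415 × 3/16 = 77.8125
χ² = Σ (O − E)² / E
  white: (335 − 337.1875)² / 337.1875 = 0.0142
  colored: (80 − 77.8125)² / 77.8125 = 0.0615
χ² = 0.0142 + 0.0615 = 0.0757 ≈ 0.076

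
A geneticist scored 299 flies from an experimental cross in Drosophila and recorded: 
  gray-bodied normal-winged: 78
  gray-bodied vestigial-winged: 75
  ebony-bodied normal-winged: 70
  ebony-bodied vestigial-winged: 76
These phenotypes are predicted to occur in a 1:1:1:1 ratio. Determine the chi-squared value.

0.465

Expected counts for N = 299 under a 1:1:1:1 ratio (total parts = 4):
  gray-bodied normal-winged: 299 × 1/4 = 74.75
  gray-bodied vestigial-winged: 299 × 1/4 = 74.75
  ebony-bodied normal-winged: 299 × 1/4 = 74.75
  ebony-bodied vestigial-winged: 299 × 1/4 = 74.75
χ² = Σ (O − E)² / E
  gray-bodied normal-winged: (78 − 74.75)² / 74.75 = 0.1413
  gray-bodied vestigial-winged: (75 − 74.75)² / 74.75 = 0.0008
  ebony-bodied normal-winged: (70 − 74.75)² / 74.75 = 0.3018
  ebony-bodied vestigial-winged: (76 − 74.75)² / 74.75 = 0.0209
χ² = 0.1413 + 0.0008 + 0.3018 + 0.0209 = 0.4648 ≈ 0.465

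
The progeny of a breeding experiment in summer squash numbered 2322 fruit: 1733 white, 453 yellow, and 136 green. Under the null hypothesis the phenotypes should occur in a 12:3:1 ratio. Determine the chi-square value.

1.329

Total ratio parts = 16. Expected numbers out of 2322:
  white: 2322 × 12/16 = 1741.5
  yellow: 2322 × 3/16 = 435.375
  green: 2322 × 1/16 = 145.125
χ² = Σ (O − E)² / E
  white: (1733 − 1741.5)² / 1741.5 = 0.0415
  yellow: (453 − 435.375)² / 435.375 = 0.7135
  green: (136 − 145.125)² / 145.125 = 0.5738
χ² = 0.0415 + 0.7135 + 0.5738 = 1.3288 ≈ 1.329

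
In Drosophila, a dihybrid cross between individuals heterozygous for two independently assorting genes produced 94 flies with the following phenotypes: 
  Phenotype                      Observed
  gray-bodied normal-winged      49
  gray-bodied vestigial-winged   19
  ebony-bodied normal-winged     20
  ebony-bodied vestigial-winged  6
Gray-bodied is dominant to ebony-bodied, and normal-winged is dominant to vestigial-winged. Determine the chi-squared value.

A dihybrid F₂ with independent assortment and complete dominance at both loci gives a 9:3:3:1 phenotypic ratio.
Total ratio parts = 16. Expected numbers out of 94:
  gray-bodied normal-winged: 94 × 9/16 = 52.875
  gray-bodied vestigial-winged: 94 × 3/16 = 17.625
  ebony-bodied normal-winged: 94 × 3/16 = 17.625
  ebony-bodied vestigial-winged: 94 × 1/16 = 5.875
χ² = Σ (O − E)² / E
  gray-bodied normal-winged: (49 − 52.875)² / 52.875 = 0.2840
  gray-bodied vestigial-winged: (19 − 17.625)² / 17.625 = 0.1073
  ebony-bodied normal-winged: (20 − 17.625)² / 17.625 = 0.3200
  ebony-bodied vestigial-winged: (6 − 5.875)² / 5.875 = 0.0027
χ² = 0.2840 + 0.1073 + 0.3200 + 0.0027 = 0.714

0.714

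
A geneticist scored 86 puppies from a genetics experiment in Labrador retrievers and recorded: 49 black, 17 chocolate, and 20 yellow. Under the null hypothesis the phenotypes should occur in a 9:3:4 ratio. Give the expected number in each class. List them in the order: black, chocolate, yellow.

Under the 9:3:4 hypothesis (Σ ratio = 16, N = 86):
  black: 86 × 9/16 = 48.375
  chocolate: 86 × 3/16 = 16.125
  yellow: 86 × 4/16 = 21.5

48.375, 16.125, 21.5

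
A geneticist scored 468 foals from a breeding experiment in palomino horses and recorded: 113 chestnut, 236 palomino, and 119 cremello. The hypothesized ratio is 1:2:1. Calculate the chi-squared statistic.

Total ratio parts = 4. Expected numbers out of 468:
  chestnut: 468 × 1/4 = 117
  palomino: 468 × 2/4 = 234
  cremello: 468 × 1/4 = 117
χ² = Σ (O − E)² / E
  chestnut: (113 − 117)² / 117 = 0.1368
  palomino: (236 − 234)² / 234 = 0.0171
  cremello: (119 − 117)² / 117 = 0.0342
χ² = 0.1368 + 0.0171 + 0.0342 = 0.1881 ≈ 0.188

0.188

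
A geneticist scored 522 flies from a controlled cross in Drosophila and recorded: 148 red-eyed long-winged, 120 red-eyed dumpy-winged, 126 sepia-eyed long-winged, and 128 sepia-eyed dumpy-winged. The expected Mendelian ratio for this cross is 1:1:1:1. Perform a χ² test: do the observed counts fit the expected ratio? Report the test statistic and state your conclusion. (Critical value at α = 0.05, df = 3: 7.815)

Expected counts for N = 522 under a 1:1:1:1 ratio (total parts = 4):
  red-eyed long-winged: 522 × 1/4 = 130.5
  red-eyed dumpy-winged: 522 × 1/4 = 130.5
  sepia-eyed long-winged: 522 × 1/4 = 130.5
  sepia-eyed dumpy-winged: 522 × 1/4 = 130.5
χ² = Σ (O − E)² / E
  red-eyed long-winged: (148 − 130.5)² / 130.5 = 2.3467
  red-eyed dumpy-winged: (120 − 130.5)² / 130.5 = 0.8448
  sepia-eyed long-winged: (126 − 130.5)² / 130.5 = 0.1552
  sepia-eyed dumpy-winged: (128 − 130.5)² / 130.5 = 0.0479
χ² = 2.3467 + 0.8448 + 0.1552 + 0.0479 = 3.3946 ≈ 3.395
Degrees of freedom = 4 − 1 = 3; critical value at α = 0.05 is 7.815.
Since 3.395 < 7.815, we fail to reject the null hypothesis — the data are consistent with the 1:1:1:1 ratio.

3.395; consistent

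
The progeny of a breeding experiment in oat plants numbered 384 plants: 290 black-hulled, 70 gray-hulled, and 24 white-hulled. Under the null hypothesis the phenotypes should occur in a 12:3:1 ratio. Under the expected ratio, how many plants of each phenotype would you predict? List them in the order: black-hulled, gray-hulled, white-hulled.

Total ratio parts = 16. Expected numbers out of 384:
  black-hulled: 384 × 12/16 = 288
  gray-hulled: 384 × 3/16 = 72
  white-hulled: 384 × 1/16 = 24

288, 72, 24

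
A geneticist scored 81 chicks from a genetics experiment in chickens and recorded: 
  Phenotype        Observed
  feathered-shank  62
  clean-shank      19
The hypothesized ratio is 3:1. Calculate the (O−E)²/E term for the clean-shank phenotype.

Expected counts for N = 81 under a 3:1 ratio (total parts = 4):
  feathered-shank: 81 × 3/4 = 60.75
  clean-shank: 81 × 1/4 = 20.25
Contribution of clean-shank: (19 − 20.25)² / 20.25 = 0.0772

0.077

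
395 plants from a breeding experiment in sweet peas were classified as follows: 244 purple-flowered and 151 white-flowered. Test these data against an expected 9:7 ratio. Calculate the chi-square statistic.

The 9:7 ratio has 16 parts, so with N = 395 the expected counts are:
  purple-flowered: 395 × 9/16 = 222.1875
  white-flowered: 395 × 7/16 = 172.8125
χ² = Σ (O − E)² / E
  purple-flowered: (244 − 222.1875)² / 222.1875 = 2.1414
  white-flowered: (151 − 172.8125)² / 172.8125 = 2.7532
χ² = 2.1414 + 2.7532 = 4.8946 ≈ 4.895

4.895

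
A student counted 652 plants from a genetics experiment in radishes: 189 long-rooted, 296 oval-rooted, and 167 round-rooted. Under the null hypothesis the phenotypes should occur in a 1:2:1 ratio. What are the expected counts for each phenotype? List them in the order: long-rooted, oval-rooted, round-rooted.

The 1:2:1 ratio has 4 parts, so with N = 652 the expected counts are:
  long-rooted: 652 × 1/4 = 163
  oval-rooted: 652 × 2/4 = 326
  round-rooted: 652 × 1/4 = 163

163, 326, 163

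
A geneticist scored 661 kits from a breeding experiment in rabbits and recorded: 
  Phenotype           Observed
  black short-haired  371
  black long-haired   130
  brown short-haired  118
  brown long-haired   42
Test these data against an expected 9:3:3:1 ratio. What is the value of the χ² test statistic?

Total ratio parts = 16. Expected numbers out of 661:
  black short-haired: 661 × 9/16 = 371.8125
  black long-haired: 661 × 3/16 = 123.9375
  brown short-haired: 661 × 3/16 = 123.9375
  brown long-haired: 661 × 1/16 = 41.3125
χ² = Σ (O − E)² / E
  black short-haired: (371 − 371.8125)² / 371.8125 = 0.0018
  black long-haired: (130 − 123.9375)² / 123.9375 = 0.2966
  brown short-haired: (118 − 123.9375)² / 123.9375 = 0.2844
  brown long-haired: (42 − 41.3125)² / 41.3125 = 0.0114
χ² = 0.0018 + 0.2966 + 0.2844 + 0.0114 = 0.5942 ≈ 0.594

0.594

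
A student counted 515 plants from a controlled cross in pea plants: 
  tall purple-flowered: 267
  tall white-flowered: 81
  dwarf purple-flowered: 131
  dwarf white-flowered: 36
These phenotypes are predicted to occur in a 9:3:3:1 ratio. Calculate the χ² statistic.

The 9:3:3:1 ratio has 16 parts, so with N = 515 the expected counts are:
  tall purple-flowered: 515 × 9/16 = 289.6875
  tall white-flowered: 515 × 3/16 = 96.5625
  dwarf purple-flowered: 515 × 3/16 = 96.5625
  dwarf white-flowered: 515 × 1/16 = 32.1875
χ² = Σ (O − E)² / E
  tall purple-flowered: (267 − 289.6875)² / 289.6875 = 1.7768
  tall white-flowered: (81 − 96.5625)² / 96.5625 = 2.5081
  dwarf purple-flowered: (131 − 96.5625)² / 96.5625 = 12.2816
  dwarf white-flowered: (36 − 32.1875)² / 32.1875 = 0.4516
χ² = 1.7768 + 2.5081 + 12.2816 + 0.4516 = 17.0181 ≈ 17.018

17.018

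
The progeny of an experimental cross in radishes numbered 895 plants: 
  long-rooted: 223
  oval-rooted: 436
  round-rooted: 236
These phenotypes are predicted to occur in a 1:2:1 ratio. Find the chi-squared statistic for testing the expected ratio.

0.969

Expected counts for N = 895 under a 1:2:1 ratio (total parts = 4):
  long-rooted: 895 × 1/4 = 223.75
  oval-rooted: 895 × 2/4 = 447.5
  round-rooted: 895 × 1/4 = 223.75
χ² = Σ (O − E)² / E
  long-rooted: (223 − 223.75)² / 223.75 = 0.0025
  oval-rooted: (436 − 447.5)² / 447.5 = 0.2955
  round-rooted: (236 − 223.75)² / 223.75 = 0.6707
χ² = 0.0025 + 0.2955 + 0.6707 = 0.9687 ≈ 0.969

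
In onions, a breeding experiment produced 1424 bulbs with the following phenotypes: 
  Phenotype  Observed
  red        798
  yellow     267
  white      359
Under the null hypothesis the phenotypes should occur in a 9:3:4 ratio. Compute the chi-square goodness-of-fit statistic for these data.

Under the 9:3:4 hypothesis (Σ ratio = 16, N = 1424):
  red: 1424 × 9/16 = 801
  yellow: 1424 × 3/16 = 267
  white: 1424 × 4/16 = 356
χ² = Σ (O − E)² / E
  red: (798 − 801)² / 801 = 0.0112
  yellow: (267 − 267)² / 267 = 0.0000
  white: (359 − 356)² / 356 = 0.0253
χ² = 0.0112 + 0.0000 + 0.0253 = 0.0365 ≈ 0.037

0.037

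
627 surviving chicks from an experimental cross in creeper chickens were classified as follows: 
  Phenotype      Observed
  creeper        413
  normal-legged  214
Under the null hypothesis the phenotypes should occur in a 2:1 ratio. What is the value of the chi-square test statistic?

0.179

Expected counts for N = 627 under a 2:1 ratio (total parts = 3):
  creeper: 627 × 2/3 = 418
  normal-legged: 627 × 1/3 = 209
χ² = Σ (O − E)² / E
  creeper: (413 − 418)² / 418 = 0.0598
  normal-legged: (214 − 209)² / 209 = 0.1196
χ² = 0.0598 + 0.1196 = 0.1794 ≈ 0.179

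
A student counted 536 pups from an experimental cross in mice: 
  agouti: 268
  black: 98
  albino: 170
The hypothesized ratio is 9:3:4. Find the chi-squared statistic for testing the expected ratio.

13.456

Expected counts for N = 536 under a 9:3:4 ratio (total parts = 16):
  agouti: 536 × 9/16 = 301.5
  black: 536 × 3/16 = 100.5
  albino: 536 × 4/16 = 134
χ² = Σ (O − E)² / E
  agouti: (268 − 301.5)² / 301.5 = 3.7222
  black: (98 − 100.5)² / 100.5 = 0.0622
  albino: (170 − 134)² / 134 = 9.6716
χ² = 3.7222 + 0.0622 + 9.6716 = 13.456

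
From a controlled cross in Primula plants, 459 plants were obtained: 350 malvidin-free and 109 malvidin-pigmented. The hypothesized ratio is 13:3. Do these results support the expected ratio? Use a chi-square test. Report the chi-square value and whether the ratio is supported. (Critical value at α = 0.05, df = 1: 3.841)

7.524; not consistent

Expected counts for N = 459 under a 13:3 ratio (total parts = 16):
  malvidin-free: 459 × 13/16 = 372.9375
  malvidin-pigmented: 459 × 3/16 = 86.0625
χ² = Σ (O − E)² / E
  malvidin-free: (350 − 372.9375)² / 372.9375 = 1.4108
  malvidin-pigmented: (109 − 86.0625)² / 86.0625 = 6.1133
χ² = 1.4108 + 6.1133 = 7.5241 ≈ 7.524
Degrees of freedom = 2 − 1 = 1; critical value at α = 0.05 is 3.841.
Since 7.524 > 3.841, we reject the null hypothesis — the data do not fit the 13:3 ratio.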